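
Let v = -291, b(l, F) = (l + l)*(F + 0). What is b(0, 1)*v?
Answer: 0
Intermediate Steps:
b(l, F) = 2*F*l (b(l, F) = (2*l)*F = 2*F*l)
b(0, 1)*v = (2*1*0)*(-291) = 0*(-291) = 0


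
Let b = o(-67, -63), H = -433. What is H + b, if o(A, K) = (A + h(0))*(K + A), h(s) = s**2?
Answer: 8277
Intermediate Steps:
o(A, K) = A*(A + K) (o(A, K) = (A + 0**2)*(K + A) = (A + 0)*(A + K) = A*(A + K))
b = 8710 (b = -67*(-67 - 63) = -67*(-130) = 8710)
H + b = -433 + 8710 = 8277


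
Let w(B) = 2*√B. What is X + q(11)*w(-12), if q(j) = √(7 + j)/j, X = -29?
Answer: -29 + 12*I*√6/11 ≈ -29.0 + 2.6722*I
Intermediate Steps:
q(j) = √(7 + j)/j
X + q(11)*w(-12) = -29 + (√(7 + 11)/11)*(2*√(-12)) = -29 + (√18/11)*(2*(2*I*√3)) = -29 + ((3*√2)/11)*(4*I*√3) = -29 + (3*√2/11)*(4*I*√3) = -29 + 12*I*√6/11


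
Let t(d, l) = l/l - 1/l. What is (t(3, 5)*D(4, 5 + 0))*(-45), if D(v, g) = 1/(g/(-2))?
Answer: 72/5 ≈ 14.400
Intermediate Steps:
t(d, l) = 1 - 1/l
D(v, g) = -2/g (D(v, g) = 1/(g*(-½)) = 1/(-g/2) = -2/g)
(t(3, 5)*D(4, 5 + 0))*(-45) = (((-1 + 5)/5)*(-2/(5 + 0)))*(-45) = (((⅕)*4)*(-2/5))*(-45) = (4*(-2*⅕)/5)*(-45) = ((⅘)*(-⅖))*(-45) = -8/25*(-45) = 72/5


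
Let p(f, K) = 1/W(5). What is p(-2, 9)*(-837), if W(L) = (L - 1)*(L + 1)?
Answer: -279/8 ≈ -34.875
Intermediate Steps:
W(L) = (1 + L)*(-1 + L) (W(L) = (-1 + L)*(1 + L) = (1 + L)*(-1 + L))
p(f, K) = 1/24 (p(f, K) = 1/(-1 + 5²) = 1/(-1 + 25) = 1/24)
p(-2, 9)*(-837) = (1/24)*(-837) = -279/8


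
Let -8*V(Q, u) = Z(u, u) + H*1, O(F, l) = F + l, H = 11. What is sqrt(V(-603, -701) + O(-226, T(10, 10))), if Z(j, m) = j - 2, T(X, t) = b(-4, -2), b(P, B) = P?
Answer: I*sqrt(574)/2 ≈ 11.979*I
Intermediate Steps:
T(X, t) = -4
Z(j, m) = -2 + j
V(Q, u) = -9/8 - u/8 (V(Q, u) = -((-2 + u) + 11*1)/8 = -((-2 + u) + 11)/8 = -(9 + u)/8 = -9/8 - u/8)
sqrt(V(-603, -701) + O(-226, T(10, 10))) = sqrt((-9/8 - 1/8*(-701)) + (-226 - 4)) = sqrt((-9/8 + 701/8) - 230) = sqrt(173/2 - 230) = sqrt(-287/2) = I*sqrt(574)/2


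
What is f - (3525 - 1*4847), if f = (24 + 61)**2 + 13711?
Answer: 22258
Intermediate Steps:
f = 20936 (f = 85**2 + 13711 = 7225 + 13711 = 20936)
f - (3525 - 1*4847) = 20936 - (3525 - 1*4847) = 20936 - (3525 - 4847) = 20936 - 1*(-1322) = 20936 + 1322 = 22258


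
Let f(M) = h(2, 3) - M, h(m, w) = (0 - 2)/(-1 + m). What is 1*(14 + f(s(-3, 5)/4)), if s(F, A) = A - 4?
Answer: 47/4 ≈ 11.750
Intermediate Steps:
s(F, A) = -4 + A
h(m, w) = -2/(-1 + m)
f(M) = -2 - M (f(M) = -2/(-1 + 2) - M = -2/1 - M = -2*1 - M = -2 - M)
1*(14 + f(s(-3, 5)/4)) = 1*(14 + (-2 - (-4 + 5)/4)) = 1*(14 + (-2 - 1/4)) = 1*(14 - 9/4) = 1*(47/4) = 47/4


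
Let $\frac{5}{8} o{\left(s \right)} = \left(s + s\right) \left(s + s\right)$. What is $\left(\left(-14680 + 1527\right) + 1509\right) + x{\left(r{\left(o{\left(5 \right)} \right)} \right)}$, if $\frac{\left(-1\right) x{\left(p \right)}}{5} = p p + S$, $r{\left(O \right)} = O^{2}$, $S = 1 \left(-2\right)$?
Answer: $-3276811634$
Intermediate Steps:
$S = -2$
$o{\left(s \right)} = \frac{32 s^{2}}{5}$ ($o{\left(s \right)} = \frac{8 \left(s + s\right) \left(s + s\right)}{5} = \frac{8 \cdot 2 s 2 s}{5} = \frac{8 \cdot 4 s^{2}}{5} = \frac{32 s^{2}}{5}$)
$x{\left(p \right)} = 10 - 5 p^{2}$ ($x{\left(p \right)} = - 5 \left(p p - 2\right) = - 5 \left(p^{2} - 2\right) = - 5 \left(-2 + p^{2}\right) = 10 - 5 p^{2}$)
$\left(\left(-14680 + 1527\right) + 1509\right) + x{\left(r{\left(o{\left(5 \right)} \right)} \right)} = \left(\left(-14680 + 1527\right) + 1509\right) + \left(10 - 5 \left(\left(\frac{32 \cdot 5^{2}}{5}\right)^{2}\right)^{2}\right) = \left(-13153 + 1509\right) + \left(10 - 5 \left(\left(\frac{32}{5} \cdot 25\right)^{2}\right)^{2}\right) = -11644 + \left(10 - 5 \left(160^{2}\right)^{2}\right) = -11644 + \left(10 - 5 \cdot 25600^{2}\right) = -11644 + \left(10 - 3276800000\right) = -11644 - 3276799990 = -3276811634$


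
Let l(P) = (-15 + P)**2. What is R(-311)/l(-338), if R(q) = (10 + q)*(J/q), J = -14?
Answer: -4214/38753399 ≈ -0.00010874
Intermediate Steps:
R(q) = -14*(10 + q)/q (R(q) = (10 + q)*(-14/q) = -14*(10 + q)/q)
R(-311)/l(-338) = (-14 - 140/(-311))/((-15 - 338)**2) = (-14 - 140*(-1/311))/((-353)**2) = (-14 + 140/311)/124609 = -4214/311*1/124609 = -4214/38753399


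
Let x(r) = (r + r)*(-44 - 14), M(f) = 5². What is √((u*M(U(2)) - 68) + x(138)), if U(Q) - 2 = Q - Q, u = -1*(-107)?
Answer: 3*I*√1489 ≈ 115.76*I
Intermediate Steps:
u = 107
U(Q) = 2 (U(Q) = 2 + (Q - Q) = 2 + 0 = 2)
M(f) = 25
x(r) = -116*r (x(r) = (2*r)*(-58) = -116*r)
√((u*M(U(2)) - 68) + x(138)) = √((107*25 - 68) - 116*138) = √((2675 - 68) - 16008) = √(2607 - 16008) = √(-13401) = 3*I*√1489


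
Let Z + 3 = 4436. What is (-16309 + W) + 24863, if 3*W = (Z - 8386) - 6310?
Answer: 5133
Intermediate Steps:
Z = 4433 (Z = -3 + 4436 = 4433)
W = -3421 (W = ((4433 - 8386) - 6310)/3 = (-3953 - 6310)/3 = (⅓)*(-10263) = -3421)
(-16309 + W) + 24863 = (-16309 - 3421) + 24863 = -19730 + 24863 = 5133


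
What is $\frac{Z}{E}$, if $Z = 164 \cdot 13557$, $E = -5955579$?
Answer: $- \frac{741116}{1985193} \approx -0.37332$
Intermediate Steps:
$Z = 2223348$
$\frac{Z}{E} = \frac{2223348}{-5955579} = 2223348 \left(- \frac{1}{5955579}\right) = - \frac{741116}{1985193}$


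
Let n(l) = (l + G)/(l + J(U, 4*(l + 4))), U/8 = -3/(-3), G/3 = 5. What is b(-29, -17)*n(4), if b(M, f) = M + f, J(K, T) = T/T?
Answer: -874/5 ≈ -174.80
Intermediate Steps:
G = 15 (G = 3*5 = 15)
U = 8 (U = 8*(-3/(-3)) = 8*(-3*(-⅓)) = 8*1 = 8)
J(K, T) = 1
n(l) = (15 + l)/(1 + l) (n(l) = (l + 15)/(l + 1) = (15 + l)/(1 + l))
b(-29, -17)*n(4) = (-29 - 17)*((15 + 4)/(1 + 4)) = -46*19/5 = -874/5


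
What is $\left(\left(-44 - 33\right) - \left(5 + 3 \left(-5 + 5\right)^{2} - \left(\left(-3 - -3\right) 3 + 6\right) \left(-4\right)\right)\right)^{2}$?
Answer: $11236$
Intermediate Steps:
$\left(\left(-44 - 33\right) - \left(5 + 3 \left(-5 + 5\right)^{2} - \left(\left(-3 - -3\right) 3 + 6\right) \left(-4\right)\right)\right)^{2} = \left(-77 - \left(5 + 0 - \left(\left(-3 + 3\right) 3 + 6\right) \left(-4\right)\right)\right)^{2} = \left(-77 + \left(\left(0 \cdot 3 + 6\right) \left(-4\right) - 5\right)\right)^{2} = \left(-77 + \left(\left(0 + 6\right) \left(-4\right) + \left(0 - 5\right)\right)\right)^{2} = \left(-77 + \left(6 \left(-4\right) - 5\right)\right)^{2} = \left(-77 - 29\right)^{2} = \left(-106\right)^{2} = 11236$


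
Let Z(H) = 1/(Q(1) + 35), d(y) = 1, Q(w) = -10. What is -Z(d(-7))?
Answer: -1/25 ≈ -0.040000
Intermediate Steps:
Z(H) = 1/25 (Z(H) = 1/(-10 + 35) = 1/25)
-Z(d(-7)) = -1*1/25 = -1/25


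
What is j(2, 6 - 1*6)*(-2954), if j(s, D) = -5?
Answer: 14770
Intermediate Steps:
j(2, 6 - 1*6)*(-2954) = -5*(-2954) = 14770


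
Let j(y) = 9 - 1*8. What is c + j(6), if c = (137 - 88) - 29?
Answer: 21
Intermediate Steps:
j(y) = 1 (j(y) = 9 - 8 = 1)
c = 20 (c = 49 - 29 = 20)
c + j(6) = 20 + 1 = 21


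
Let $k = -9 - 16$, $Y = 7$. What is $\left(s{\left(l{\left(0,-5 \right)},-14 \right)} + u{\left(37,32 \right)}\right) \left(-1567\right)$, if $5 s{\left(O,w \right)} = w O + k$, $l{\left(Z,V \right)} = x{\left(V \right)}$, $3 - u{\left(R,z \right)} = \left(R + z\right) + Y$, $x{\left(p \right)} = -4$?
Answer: $\frac{523378}{5} \approx 1.0468 \cdot 10^{5}$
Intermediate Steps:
$k = -25$
$u{\left(R,z \right)} = -4 - R - z$ ($u{\left(R,z \right)} = 3 - \left(\left(R + z\right) + 7\right) = 3 - \left(7 + R + z\right) = -4 - R - z$)
$l{\left(Z,V \right)} = -4$
$s{\left(O,w \right)} = -5 + \frac{O w}{5}$ ($s{\left(O,w \right)} = \frac{w O - 25}{5} = \frac{O w - 25}{5} = \frac{-25 + O w}{5} = -5 + \frac{O w}{5}$)
$\left(s{\left(l{\left(0,-5 \right)},-14 \right)} + u{\left(37,32 \right)}\right) \left(-1567\right) = \left(\left(-5 + \frac{1}{5} \left(-4\right) \left(-14\right)\right) - 73\right) \left(-1567\right) = \left(\left(-5 + \frac{56}{5}\right) - 73\right) \left(-1567\right) = \left(\frac{31}{5} - 73\right) \left(-1567\right) = \left(- \frac{334}{5}\right) \left(-1567\right) = \frac{523378}{5}$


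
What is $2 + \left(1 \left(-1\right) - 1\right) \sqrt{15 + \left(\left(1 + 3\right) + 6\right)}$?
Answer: $-8$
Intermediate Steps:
$2 + \left(1 \left(-1\right) - 1\right) \sqrt{15 + \left(\left(1 + 3\right) + 6\right)} = 2 + \left(-1 - 1\right) \sqrt{15 + \left(4 + 6\right)} = 2 - 2 \sqrt{15 + 10} = 2 - 2 \sqrt{25} = 2 - 10 = -8$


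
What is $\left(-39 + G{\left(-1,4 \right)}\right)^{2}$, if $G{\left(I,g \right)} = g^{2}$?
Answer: $529$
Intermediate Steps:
$\left(-39 + G{\left(-1,4 \right)}\right)^{2} = \left(-39 + 4^{2}\right)^{2} = \left(-39 + 16\right)^{2} = \left(-23\right)^{2} = 529$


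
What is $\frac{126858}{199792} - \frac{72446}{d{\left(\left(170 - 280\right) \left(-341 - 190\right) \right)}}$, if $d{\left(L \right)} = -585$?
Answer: $\frac{7274171581}{58439160} \approx 124.47$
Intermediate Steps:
$\frac{126858}{199792} - \frac{72446}{d{\left(\left(170 - 280\right) \left(-341 - 190\right) \right)}} = \frac{126858}{199792} - \frac{72446}{-585} = 126858 \cdot \frac{1}{199792} - - \frac{72446}{585} = \frac{63429}{99896} + \frac{72446}{585} = \frac{7274171581}{58439160}$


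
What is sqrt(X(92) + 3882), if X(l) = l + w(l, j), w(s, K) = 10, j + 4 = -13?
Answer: 4*sqrt(249) ≈ 63.119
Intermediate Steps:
j = -17 (j = -4 - 13 = -17)
X(l) = 10 + l (X(l) = l + 10 = 10 + l)
sqrt(X(92) + 3882) = sqrt((10 + 92) + 3882) = sqrt(102 + 3882) = sqrt(3984) = 4*sqrt(249)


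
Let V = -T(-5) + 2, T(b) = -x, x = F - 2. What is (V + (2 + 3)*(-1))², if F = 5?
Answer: 0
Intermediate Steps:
x = 3 (x = 5 - 2 = 3)
T(b) = -3 (T(b) = -1*3 = -3)
V = 5 (V = -1*(-3) + 2 = 3 + 2 = 5)
(V + (2 + 3)*(-1))² = (5 + (2 + 3)*(-1))² = (5 + 5*(-1))² = (5 - 5)² = 0² = 0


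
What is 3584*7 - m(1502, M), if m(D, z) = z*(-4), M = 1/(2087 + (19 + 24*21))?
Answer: 32739842/1305 ≈ 25088.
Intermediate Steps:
M = 1/2610 (M = 1/(2087 + (19 + 504)) = 1/(2087 + 523) = 1/2610 ≈ 0.00038314)
m(D, z) = -4*z
3584*7 - m(1502, M) = 3584*7 - (-4)/2610 = 25088 - 1*(-2/1305) = 25088 + 2/1305 = 32739842/1305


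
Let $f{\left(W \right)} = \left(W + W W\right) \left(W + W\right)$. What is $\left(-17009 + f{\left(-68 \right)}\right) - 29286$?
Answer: $-665911$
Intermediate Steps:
$f{\left(W \right)} = 2 W \left(W + W^{2}\right)$ ($f{\left(W \right)} = \left(W + W^{2}\right) 2 W = 2 W \left(W + W^{2}\right)$)
$\left(-17009 + f{\left(-68 \right)}\right) - 29286 = \left(-17009 + 2 \left(-68\right)^{2} \left(1 - 68\right)\right) - 29286 = \left(-17009 + 2 \cdot 4624 \left(-67\right)\right) - 29286 = \left(-17009 - 619616\right) - 29286 = -636625 - 29286 = -665911$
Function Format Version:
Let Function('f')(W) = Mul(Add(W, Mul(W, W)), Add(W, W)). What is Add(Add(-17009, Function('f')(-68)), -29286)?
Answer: -665911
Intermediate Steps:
Function('f')(W) = Mul(2, W, Add(W, Pow(W, 2))) (Function('f')(W) = Mul(Add(W, Pow(W, 2)), Mul(2, W)) = Mul(2, W, Add(W, Pow(W, 2))))
Add(Add(-17009, Function('f')(-68)), -29286) = Add(Add(-17009, Mul(2, Pow(-68, 2), Add(1, -68))), -29286) = Add(Add(-17009, Mul(2, 4624, -67)), -29286) = Add(Add(-17009, -619616), -29286) = Add(-636625, -29286) = -665911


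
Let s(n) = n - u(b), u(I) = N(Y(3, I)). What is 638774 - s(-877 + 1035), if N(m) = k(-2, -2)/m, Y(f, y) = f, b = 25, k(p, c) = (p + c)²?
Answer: 1915864/3 ≈ 6.3862e+5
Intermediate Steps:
k(p, c) = (c + p)²
N(m) = 16/m (N(m) = (-2 - 2)²/m = (-4)²/m = 16/m)
u(I) = 16/3
s(n) = -16/3 + n (s(n) = n - 1*16/3 = n - 16/3 = -16/3 + n)
638774 - s(-877 + 1035) = 638774 - (-16/3 + (-877 + 1035)) = 638774 - (-16/3 + 158) = 638774 - 1*458/3 = 638774 - 458/3 = 1915864/3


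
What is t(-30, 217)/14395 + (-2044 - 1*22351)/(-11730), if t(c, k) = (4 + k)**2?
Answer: 10871423/1986510 ≈ 5.4726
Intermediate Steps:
t(-30, 217)/14395 + (-2044 - 1*22351)/(-11730) = (4 + 217)**2/14395 + (-2044 - 1*22351)/(-11730) = 221**2*(1/14395) + (-2044 - 22351)*(-1/11730) = 48841*(1/14395) - 24395*(-1/11730) = 48841/14395 + 287/138 = 10871423/1986510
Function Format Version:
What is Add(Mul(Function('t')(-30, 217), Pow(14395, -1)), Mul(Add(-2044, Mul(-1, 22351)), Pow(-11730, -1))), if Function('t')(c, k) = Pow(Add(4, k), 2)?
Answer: Rational(10871423, 1986510) ≈ 5.4726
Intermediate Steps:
Add(Mul(Function('t')(-30, 217), Pow(14395, -1)), Mul(Add(-2044, Mul(-1, 22351)), Pow(-11730, -1))) = Add(Mul(Pow(Add(4, 217), 2), Pow(14395, -1)), Mul(Add(-2044, Mul(-1, 22351)), Pow(-11730, -1))) = Add(Mul(Pow(221, 2), Rational(1, 14395)), Mul(Add(-2044, -22351), Rational(-1, 11730))) = Add(Mul(48841, Rational(1, 14395)), Mul(-24395, Rational(-1, 11730))) = Add(Rational(48841, 14395), Rational(287, 138)) = Rational(10871423, 1986510)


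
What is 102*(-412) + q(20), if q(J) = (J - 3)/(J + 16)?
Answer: -1512847/36 ≈ -42024.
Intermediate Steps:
q(J) = (-3 + J)/(16 + J)
102*(-412) + q(20) = 102*(-412) + (-3 + 20)/(16 + 20) = -42024 + 17/36 = -1512847/36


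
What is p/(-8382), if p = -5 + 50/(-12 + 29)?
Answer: 35/142494 ≈ 0.00024562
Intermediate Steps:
p = -35/17 (p = -5 + 50/17 = -35/17 ≈ -2.0588)
p/(-8382) = -35/17/(-8382) = -35/17*(-1/8382) = 35/142494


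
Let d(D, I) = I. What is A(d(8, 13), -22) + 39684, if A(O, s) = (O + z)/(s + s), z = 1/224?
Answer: 391122591/9856 ≈ 39684.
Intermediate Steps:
z = 1/224 ≈ 0.0044643
A(O, s) = (1/224 + O)/(2*s) (A(O, s) = (O + 1/224)/(s + s) = (1/224 + O)/((2*s)) = (1/224 + O)*(1/(2*s)) = (1/224 + O)/(2*s))
A(d(8, 13), -22) + 39684 = (1/448)*(1 + 224*13)/(-22) + 39684 = (1/448)*(-1/22)*(1 + 2912) + 39684 = (1/448)*(-1/22)*2913 + 39684 = -2913/9856 + 39684 = 391122591/9856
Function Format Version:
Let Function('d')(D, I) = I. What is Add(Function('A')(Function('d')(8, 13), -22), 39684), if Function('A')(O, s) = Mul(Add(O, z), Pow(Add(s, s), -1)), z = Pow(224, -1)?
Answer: Rational(391122591, 9856) ≈ 39684.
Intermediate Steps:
z = Rational(1, 224) ≈ 0.0044643
Function('A')(O, s) = Mul(Rational(1, 2), Pow(s, -1), Add(Rational(1, 224), O)) (Function('A')(O, s) = Mul(Add(O, Rational(1, 224)), Pow(Add(s, s), -1)) = Mul(Add(Rational(1, 224), O), Pow(Mul(2, s), -1)) = Mul(Add(Rational(1, 224), O), Mul(Rational(1, 2), Pow(s, -1))) = Mul(Rational(1, 2), Pow(s, -1), Add(Rational(1, 224), O)))
Add(Function('A')(Function('d')(8, 13), -22), 39684) = Add(Mul(Rational(1, 448), Pow(-22, -1), Add(1, Mul(224, 13))), 39684) = Add(Mul(Rational(1, 448), Rational(-1, 22), Add(1, 2912)), 39684) = Add(Mul(Rational(1, 448), Rational(-1, 22), 2913), 39684) = Add(Rational(-2913, 9856), 39684) = Rational(391122591, 9856)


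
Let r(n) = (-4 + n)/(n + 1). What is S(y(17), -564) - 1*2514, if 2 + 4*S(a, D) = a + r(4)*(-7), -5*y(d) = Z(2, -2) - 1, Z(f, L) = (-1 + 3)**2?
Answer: -50293/20 ≈ -2514.6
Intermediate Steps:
Z(f, L) = 4 (Z(f, L) = 2**2 = 4)
y(d) = -3/5 (y(d) = -(4 - 1)/5 = -1/5*3 = -3/5)
r(n) = (-4 + n)/(1 + n)
S(a, D) = -1/2 + a/4 (S(a, D) = -1/2 + (a + ((-4 + 4)/(1 + 4))*(-7))/4 = -1/2 + (a + (0/5)*(-7))/4 = -1/2 + (a + ((1/5)*0)*(-7))/4 = -1/2 + (a + 0*(-7))/4 = -1/2 + (a + 0)/4 = -1/2 + a/4)
S(y(17), -564) - 1*2514 = (-1/2 + (1/4)*(-3/5)) - 1*2514 = (-1/2 - 3/20) - 2514 = -13/20 - 2514 = -50293/20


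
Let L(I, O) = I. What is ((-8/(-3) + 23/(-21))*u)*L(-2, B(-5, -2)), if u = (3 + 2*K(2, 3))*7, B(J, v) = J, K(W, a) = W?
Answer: -154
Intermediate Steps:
u = 49 (u = (3 + 2*2)*7 = (3 + 4)*7 = 7*7 = 49)
((-8/(-3) + 23/(-21))*u)*L(-2, B(-5, -2)) = ((-8/(-3) + 23/(-21))*49)*(-2) = ((-8*(-⅓) + 23*(-1/21))*49)*(-2) = ((8/3 - 23/21)*49)*(-2) = ((11/7)*49)*(-2) = 77*(-2) = -154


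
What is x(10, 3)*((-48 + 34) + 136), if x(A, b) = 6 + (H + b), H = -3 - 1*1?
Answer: 610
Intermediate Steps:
H = -4 (H = -3 - 1 = -4)
x(A, b) = 2 + b (x(A, b) = 6 + (-4 + b) = 2 + b)
x(10, 3)*((-48 + 34) + 136) = (2 + 3)*((-48 + 34) + 136) = 5*(-14 + 136) = 5*122 = 610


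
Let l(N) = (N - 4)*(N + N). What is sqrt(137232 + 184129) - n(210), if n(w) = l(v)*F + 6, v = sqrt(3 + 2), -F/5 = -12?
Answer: -606 + sqrt(321361) + 480*sqrt(5) ≈ 1034.2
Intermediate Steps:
F = 60 (F = -5*(-12) = 60)
v = sqrt(5) ≈ 2.2361
l(N) = 2*N*(-4 + N) (l(N) = (-4 + N)*(2*N) = 2*N*(-4 + N))
n(w) = 6 + 120*sqrt(5)*(-4 + sqrt(5)) (n(w) = (2*sqrt(5)*(-4 + sqrt(5)))*60 + 6 = 120*sqrt(5)*(-4 + sqrt(5)) + 6 = 6 + 120*sqrt(5)*(-4 + sqrt(5)))
sqrt(137232 + 184129) - n(210) = sqrt(137232 + 184129) - (606 - 480*sqrt(5)) = sqrt(321361) + (-606 + 480*sqrt(5)) = -606 + sqrt(321361) + 480*sqrt(5)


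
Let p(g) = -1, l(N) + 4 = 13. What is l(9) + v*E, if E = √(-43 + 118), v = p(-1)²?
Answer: 9 + 5*√3 ≈ 17.660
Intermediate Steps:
l(N) = 9 (l(N) = -4 + 13 = 9)
v = 1 (v = (-1)² = 1)
E = 5*√3 (E = √75 = 5*√3 ≈ 8.6602)
l(9) + v*E = 9 + 1*(5*√3) = 9 + 5*√3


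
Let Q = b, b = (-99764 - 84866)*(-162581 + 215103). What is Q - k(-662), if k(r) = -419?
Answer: -9697136441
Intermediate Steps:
b = -9697136860 (b = -184630*52522 = -9697136860)
Q = -9697136860
Q - k(-662) = -9697136860 - 1*(-419) = -9697136860 + 419 = -9697136441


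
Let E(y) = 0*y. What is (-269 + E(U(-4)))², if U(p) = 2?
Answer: 72361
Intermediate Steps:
E(y) = 0
(-269 + E(U(-4)))² = (-269 + 0)² = (-269)² = 72361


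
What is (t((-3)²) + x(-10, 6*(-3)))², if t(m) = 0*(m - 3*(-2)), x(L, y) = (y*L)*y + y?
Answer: 10614564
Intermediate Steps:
x(L, y) = y + L*y² (x(L, y) = (L*y)*y + y = L*y² + y = y + L*y²)
t(m) = 0 (t(m) = 0*(m + 6) = 0*(6 + m) = 0)
(t((-3)²) + x(-10, 6*(-3)))² = (0 + (6*(-3))*(1 - 60*(-3)))² = (0 - 18*(1 - 10*(-18)))² = (0 - 18*(1 + 180))² = (0 - 18*181)² = (0 - 3258)² = (-3258)² = 10614564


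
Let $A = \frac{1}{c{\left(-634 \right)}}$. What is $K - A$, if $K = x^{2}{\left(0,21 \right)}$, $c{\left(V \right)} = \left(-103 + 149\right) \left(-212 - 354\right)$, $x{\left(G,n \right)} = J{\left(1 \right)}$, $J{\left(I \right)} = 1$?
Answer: $\frac{26037}{26036} \approx 1.0$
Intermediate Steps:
$x{\left(G,n \right)} = 1$
$c{\left(V \right)} = -26036$ ($c{\left(V \right)} = 46 \left(-566\right) = -26036$)
$A = - \frac{1}{26036}$ ($A = \frac{1}{-26036} = - \frac{1}{26036} \approx -3.8408 \cdot 10^{-5}$)
$K = 1$ ($K = 1^{2} = 1$)
$K - A = 1 - - \frac{1}{26036} = 1 + \frac{1}{26036} = \frac{26037}{26036}$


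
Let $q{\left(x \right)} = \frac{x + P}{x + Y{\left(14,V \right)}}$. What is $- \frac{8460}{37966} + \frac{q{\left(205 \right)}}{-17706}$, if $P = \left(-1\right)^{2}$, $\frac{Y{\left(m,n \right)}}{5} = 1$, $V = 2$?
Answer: $- \frac{7866075149}{35291864790} \approx -0.22289$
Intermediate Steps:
$Y{\left(m,n \right)} = 5$ ($Y{\left(m,n \right)} = 5 \cdot 1 = 5$)
$P = 1$
$q{\left(x \right)} = \frac{1 + x}{5 + x}$ ($q{\left(x \right)} = \frac{x + 1}{x + 5} = \frac{1 + x}{5 + x}$)
$- \frac{8460}{37966} + \frac{q{\left(205 \right)}}{-17706} = - \frac{8460}{37966} + \frac{\frac{1}{5 + 205} \left(1 + 205\right)}{-17706} = \left(-8460\right) \frac{1}{37966} + \frac{1}{210} \cdot 206 \left(- \frac{1}{17706}\right) = - \frac{4230}{18983} + \frac{1}{210} \cdot 206 \left(- \frac{1}{17706}\right) = - \frac{4230}{18983} + \frac{103}{105} \left(- \frac{1}{17706}\right) = - \frac{4230}{18983} - \frac{103}{1859130} = - \frac{7866075149}{35291864790}$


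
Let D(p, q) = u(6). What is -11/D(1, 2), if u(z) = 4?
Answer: -11/4 ≈ -2.7500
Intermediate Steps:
D(p, q) = 4
-11/D(1, 2) = -11/4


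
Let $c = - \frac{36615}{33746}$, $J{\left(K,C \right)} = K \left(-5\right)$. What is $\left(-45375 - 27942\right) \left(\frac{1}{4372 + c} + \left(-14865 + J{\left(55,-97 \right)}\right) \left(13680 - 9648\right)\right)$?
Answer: $\frac{660154740282657568038}{147500897} \approx 4.4756 \cdot 10^{12}$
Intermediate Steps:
$J{\left(K,C \right)} = - 5 K$
$c = - \frac{36615}{33746}$ ($c = \left(-36615\right) \frac{1}{33746} = - \frac{36615}{33746} \approx -1.085$)
$\left(-45375 - 27942\right) \left(\frac{1}{4372 + c} + \left(-14865 + J{\left(55,-97 \right)}\right) \left(13680 - 9648\right)\right) = \left(-45375 - 27942\right) \left(\frac{1}{4372 - \frac{36615}{33746}} + \left(-14865 - 275\right) \left(13680 - 9648\right)\right) = - 73317 \left(\frac{1}{\frac{147500897}{33746}} + \left(-14865 - 275\right) \left(13680 - 9648\right)\right) = - 73317 \left(\frac{33746}{147500897} - 61044480\right) = \left(-73317\right) \left(- \frac{9004115556864814}{147500897}\right) = \frac{660154740282657568038}{147500897}$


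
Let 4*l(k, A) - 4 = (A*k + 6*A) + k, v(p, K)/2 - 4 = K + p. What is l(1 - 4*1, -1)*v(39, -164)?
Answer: 121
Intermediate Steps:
v(p, K) = 8 + 2*K + 2*p (v(p, K) = 8 + 2*(K + p) = 8 + (2*K + 2*p) = 8 + 2*K + 2*p)
l(k, A) = 1 + k/4 + 3*A/2 + A*k/4 (l(k, A) = 1 + ((A*k + 6*A) + k)/4 = 1 + ((6*A + A*k) + k)/4 = 1 + (k + 6*A + A*k)/4 = 1 + (k/4 + 3*A/2 + A*k/4) = 1 + k/4 + 3*A/2 + A*k/4)
l(1 - 4*1, -1)*v(39, -164) = (1 + (1 - 4*1)/4 + (3/2)*(-1) + (1/4)*(-1)*(1 - 4*1))*(8 + 2*(-164) + 2*39) = (1 + (1 - 4)/4 - 3/2 + (1/4)*(-1)*(1 - 4))*(8 - 328 + 78) = (1 + (1/4)*(-3) - 3/2 + (1/4)*(-1)*(-3))*(-242) = (1 - 3/4 - 3/2 + 3/4)*(-242) = -1/2*(-242) = 121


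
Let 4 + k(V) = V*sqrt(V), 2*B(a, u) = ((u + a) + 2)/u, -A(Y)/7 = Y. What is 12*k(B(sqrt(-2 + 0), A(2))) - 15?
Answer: -63 + 3*sqrt(7)*(12 - I*sqrt(2))**(3/2)/98 ≈ -59.651 - 0.59551*I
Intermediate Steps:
A(Y) = -7*Y
B(a, u) = (2 + a + u)/(2*u) (B(a, u) = (((u + a) + 2)/u)/2 = (((a + u) + 2)/u)/2 = ((2 + a + u)/u)/2 = (2 + a + u)/(2*u))
k(V) = -4 + V**(3/2) (k(V) = -4 + V*sqrt(V) = -4 + V**(3/2))
12*k(B(sqrt(-2 + 0), A(2))) - 15 = 12*(-4 + ((2 + sqrt(-2 + 0) - 7*2)/(2*((-7*2))))**(3/2)) - 15 = 12*(-4 + ((1/2)*(2 + sqrt(-2) - 14)/(-14))**(3/2)) - 15 = 12*(-4 + ((1/2)*(-1/14)*(2 + I*sqrt(2) - 14))**(3/2)) - 15 = 12*(-4 + ((1/2)*(-1/14)*(-12 + I*sqrt(2)))**(3/2)) - 15 = 12*(-4 + (3/7 - I*sqrt(2)/28)**(3/2)) - 15 = (-48 + 12*(3/7 - I*sqrt(2)/28)**(3/2)) - 15 = -63 + 12*(3/7 - I*sqrt(2)/28)**(3/2)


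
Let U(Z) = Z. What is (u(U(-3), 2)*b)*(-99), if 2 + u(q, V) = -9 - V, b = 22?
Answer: 28314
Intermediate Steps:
u(q, V) = -11 - V (u(q, V) = -2 + (-9 - V) = -11 - V)
(u(U(-3), 2)*b)*(-99) = ((-11 - 1*2)*22)*(-99) = ((-11 - 2)*22)*(-99) = -13*22*(-99) = -286*(-99) = 28314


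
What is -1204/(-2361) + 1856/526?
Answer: 2507660/620943 ≈ 4.0385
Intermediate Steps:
-1204/(-2361) + 1856/526 = -1204*(-1/2361) + 1856*(1/526) = 1204/2361 + 928/263 = 2507660/620943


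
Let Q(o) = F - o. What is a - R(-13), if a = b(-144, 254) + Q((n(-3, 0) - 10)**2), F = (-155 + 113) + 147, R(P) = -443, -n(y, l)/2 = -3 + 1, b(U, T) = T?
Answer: 766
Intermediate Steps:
n(y, l) = 4 (n(y, l) = -2*(-3 + 1) = -2*(-2) = 4)
F = 105 (F = -42 + 147 = 105)
Q(o) = 105 - o
a = 323 (a = 254 + (105 - (4 - 10)**2) = 254 + (105 - 1*(-6)**2) = 254 + (105 - 1*36) = 254 + (105 - 36) = 254 + 69 = 323)
a - R(-13) = 323 - 1*(-443) = 323 + 443 = 766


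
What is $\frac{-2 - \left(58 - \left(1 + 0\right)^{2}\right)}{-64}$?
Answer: $\frac{59}{64} \approx 0.92188$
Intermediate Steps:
$\frac{-2 - \left(58 - \left(1 + 0\right)^{2}\right)}{-64} = - \frac{-2 - \left(58 - 1\right)}{64} = - \frac{-2 + \left(-55 + \left(1 - 3\right)\right)}{64} = - \frac{-2 - 57}{64} = \left(- \frac{1}{64}\right) \left(-59\right) = \frac{59}{64}$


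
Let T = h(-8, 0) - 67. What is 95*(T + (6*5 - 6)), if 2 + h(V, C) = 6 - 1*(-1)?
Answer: -3610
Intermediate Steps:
h(V, C) = 5 (h(V, C) = -2 + (6 - 1*(-1)) = -2 + (6 + 1) = -2 + 7 = 5)
T = -62 (T = 5 - 67 = -62)
95*(T + (6*5 - 6)) = 95*(-62 + (6*5 - 6)) = 95*(-62 + (30 - 6)) = 95*(-62 + 24) = 95*(-38) = -3610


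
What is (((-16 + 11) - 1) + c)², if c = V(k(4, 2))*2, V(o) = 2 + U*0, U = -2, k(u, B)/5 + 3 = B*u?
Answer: 4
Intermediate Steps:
k(u, B) = -15 + 5*B*u (k(u, B) = -15 + 5*(B*u) = -15 + 5*B*u)
V(o) = 2 (V(o) = 2 - 2*0 = 2 + 0 = 2)
c = 4 (c = 2*2 = 4)
(((-16 + 11) - 1) + c)² = (((-16 + 11) - 1) + 4)² = ((-5 - 1) + 4)² = (-6 + 4)² = (-2)² = 4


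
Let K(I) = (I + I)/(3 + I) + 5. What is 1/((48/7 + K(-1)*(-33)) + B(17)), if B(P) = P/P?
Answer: -7/869 ≈ -0.0080552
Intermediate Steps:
B(P) = 1
K(I) = 5 + 2*I/(3 + I) (K(I) = (2*I)/(3 + I) + 5 = 2*I/(3 + I) + 5 = 5 + 2*I/(3 + I))
1/((48/7 + K(-1)*(-33)) + B(17)) = 1/((48/7 + ((15 + 7*(-1))/(3 - 1))*(-33)) + 1) = 1/((48*(1/7) + ((15 - 7)/2)*(-33)) + 1) = 1/((48/7 + ((1/2)*8)*(-33)) + 1) = 1/((48/7 + 4*(-33)) + 1) = 1/((48/7 - 132) + 1) = 1/(-876/7 + 1) = 1/(-869/7) = -7/869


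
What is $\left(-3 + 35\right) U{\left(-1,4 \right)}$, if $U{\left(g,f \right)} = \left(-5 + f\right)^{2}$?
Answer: $32$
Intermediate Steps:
$\left(-3 + 35\right) U{\left(-1,4 \right)} = \left(-3 + 35\right) \left(-5 + 4\right)^{2} = 32 \left(-1\right)^{2} = 32 \cdot 1 = 32$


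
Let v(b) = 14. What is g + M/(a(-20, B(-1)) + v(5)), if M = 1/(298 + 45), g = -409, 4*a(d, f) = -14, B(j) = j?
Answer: -2946025/7203 ≈ -409.00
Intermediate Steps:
a(d, f) = -7/2 (a(d, f) = (¼)*(-14) = -7/2)
M = 1/343 ≈ 0.0029155
g + M/(a(-20, B(-1)) + v(5)) = -409 + (1/343)/(-7/2 + 14) = -409 + (1/343)/(21/2) = -409 + (2/21)*(1/343) = -409 + 2/7203 = -2946025/7203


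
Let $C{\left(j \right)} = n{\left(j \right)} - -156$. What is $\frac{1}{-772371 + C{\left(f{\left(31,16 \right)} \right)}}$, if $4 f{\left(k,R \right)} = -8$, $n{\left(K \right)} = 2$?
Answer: $- \frac{1}{772213} \approx -1.295 \cdot 10^{-6}$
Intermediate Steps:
$f{\left(k,R \right)} = -2$ ($f{\left(k,R \right)} = \frac{1}{4} \left(-8\right) = -2$)
$C{\left(j \right)} = 158$ ($C{\left(j \right)} = 2 - -156 = 2 + 156 = 158$)
$\frac{1}{-772371 + C{\left(f{\left(31,16 \right)} \right)}} = \frac{1}{-772371 + 158} = \frac{1}{-772213} = - \frac{1}{772213}$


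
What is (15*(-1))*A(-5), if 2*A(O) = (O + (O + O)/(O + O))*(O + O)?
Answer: -300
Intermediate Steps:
A(O) = O*(1 + O) (A(O) = ((O + (O + O)/(O + O))*(O + O))/2 = ((O + (2*O)/((2*O)))*(2*O))/2 = ((O + (2*O)*(1/(2*O)))*(2*O))/2 = ((O + 1)*(2*O))/2 = ((1 + O)*(2*O))/2 = (2*O*(1 + O))/2 = O*(1 + O))
(15*(-1))*A(-5) = (15*(-1))*(-5*(1 - 5)) = -(-75)*(-4) = -15*20 = -300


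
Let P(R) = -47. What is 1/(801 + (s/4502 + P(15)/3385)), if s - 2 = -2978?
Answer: 7619635/6098184958 ≈ 0.0012495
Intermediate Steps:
s = -2976 (s = 2 - 2978 = -2976)
1/(801 + (s/4502 + P(15)/3385)) = 1/(801 + (-2976/4502 - 47/3385)) = 1/(801 + (-2976*1/4502 - 47*1/3385)) = 1/(801 + (-1488/2251 - 47/3385)) = 1/(801 - 5142677/7619635) = 1/(6098184958/7619635) = 7619635/6098184958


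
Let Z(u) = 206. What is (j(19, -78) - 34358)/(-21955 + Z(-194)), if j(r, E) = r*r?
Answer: 33997/21749 ≈ 1.5632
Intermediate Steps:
j(r, E) = r²
(j(19, -78) - 34358)/(-21955 + Z(-194)) = (19² - 34358)/(-21955 + 206) = (361 - 34358)/(-21749) = -33997*(-1/21749) = 33997/21749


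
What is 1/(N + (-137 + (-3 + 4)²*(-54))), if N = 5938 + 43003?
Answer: 1/48750 ≈ 2.0513e-5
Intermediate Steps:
N = 48941
1/(N + (-137 + (-3 + 4)²*(-54))) = 1/(48941 + (-137 + (-3 + 4)²*(-54))) = 1/(48941 + (-137 + 1²*(-54))) = 1/(48941 + (-137 + 1*(-54))) = 1/(48941 + (-137 - 54)) = 1/(48941 - 191) = 1/48750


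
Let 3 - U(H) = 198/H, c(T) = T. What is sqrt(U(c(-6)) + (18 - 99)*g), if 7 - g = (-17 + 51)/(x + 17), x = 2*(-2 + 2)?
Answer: 3*I*sqrt(41) ≈ 19.209*I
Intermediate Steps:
x = 0 (x = 2*0 = 0)
g = 5 (g = 7 - (-17 + 51)/(0 + 17) = 7 - 34/17 = 7 - 1*2 = 7 - 2 = 5)
U(H) = 3 - 198/H
sqrt(U(c(-6)) + (18 - 99)*g) = sqrt((3 - 198/(-6)) + (18 - 99)*5) = sqrt((3 - 198*(-1/6)) - 81*5) = sqrt((3 + 33) - 405) = sqrt(36 - 405) = sqrt(-369) = 3*I*sqrt(41)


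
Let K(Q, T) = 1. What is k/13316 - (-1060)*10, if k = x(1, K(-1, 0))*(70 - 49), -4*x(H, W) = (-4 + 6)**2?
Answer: 141149579/13316 ≈ 10600.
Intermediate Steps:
x(H, W) = -1 (x(H, W) = -(-4 + 6)**2/4 = -1/4*2**2 = -1/4*4 = -1)
k = -21 (k = -(70 - 49) = -1*21 = -21)
k/13316 - (-1060)*10 = -21/13316 - (-1060)*10 = -21*1/13316 - 1*(-10600) = -21/13316 + 10600 = 141149579/13316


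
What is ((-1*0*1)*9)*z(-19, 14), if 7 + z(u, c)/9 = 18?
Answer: 0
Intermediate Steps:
z(u, c) = 99 (z(u, c) = -63 + 9*18 = -63 + 162 = 99)
((-1*0*1)*9)*z(-19, 14) = ((-1*0*1)*9)*99 = ((0*1)*9)*99 = (0*9)*99 = 0*99 = 0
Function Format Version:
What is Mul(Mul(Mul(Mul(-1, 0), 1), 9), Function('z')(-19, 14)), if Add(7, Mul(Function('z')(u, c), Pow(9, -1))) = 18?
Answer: 0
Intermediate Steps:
Function('z')(u, c) = 99 (Function('z')(u, c) = Add(-63, Mul(9, 18)) = Add(-63, 162) = 99)
Mul(Mul(Mul(Mul(-1, 0), 1), 9), Function('z')(-19, 14)) = Mul(Mul(Mul(Mul(-1, 0), 1), 9), 99) = Mul(Mul(Mul(0, 1), 9), 99) = Mul(Mul(0, 9), 99) = Mul(0, 99) = 0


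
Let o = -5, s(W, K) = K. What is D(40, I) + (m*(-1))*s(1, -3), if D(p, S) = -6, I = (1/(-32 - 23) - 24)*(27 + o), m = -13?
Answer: -45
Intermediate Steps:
I = -2642/5 (I = (1/(-32 - 23) - 24)*(27 - 5) = (1/(-55) - 24)*22 = (-1/55 - 24)*22 = -1321/55*22 = -2642/5 ≈ -528.40)
D(40, I) + (m*(-1))*s(1, -3) = -6 - 13*(-1)*(-3) = -6 + 13*(-3) = -6 - 39 = -45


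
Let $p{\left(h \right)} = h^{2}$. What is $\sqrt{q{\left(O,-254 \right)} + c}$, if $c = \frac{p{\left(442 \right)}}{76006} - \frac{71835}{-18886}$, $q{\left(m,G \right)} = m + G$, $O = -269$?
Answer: $\frac{i \sqrt{5431201601528861634}}{102532094} \approx 22.729 i$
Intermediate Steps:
$q{\left(m,G \right)} = G + m$
$c = \frac{653538251}{102532094}$ ($c = \frac{442^{2}}{76006} - \frac{71835}{-18886} = 195364 \cdot \frac{1}{76006} - - \frac{71835}{18886} = \frac{97682}{38003} + \frac{71835}{18886} = \frac{653538251}{102532094} \approx 6.374$)
$\sqrt{q{\left(O,-254 \right)} + c} = \sqrt{\left(-254 - 269\right) + \frac{653538251}{102532094}} = \sqrt{-523 + \frac{653538251}{102532094}} = \sqrt{- \frac{52970746911}{102532094}} = \frac{i \sqrt{5431201601528861634}}{102532094}$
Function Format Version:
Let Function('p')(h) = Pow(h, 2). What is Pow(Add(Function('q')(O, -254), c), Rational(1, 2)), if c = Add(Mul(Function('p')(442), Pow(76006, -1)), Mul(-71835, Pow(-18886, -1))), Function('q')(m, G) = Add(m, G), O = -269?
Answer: Mul(Rational(1, 102532094), I, Pow(5431201601528861634, Rational(1, 2))) ≈ Mul(22.729, I)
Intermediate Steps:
Function('q')(m, G) = Add(G, m)
c = Rational(653538251, 102532094) (c = Add(Mul(Pow(442, 2), Pow(76006, -1)), Mul(-71835, Pow(-18886, -1))) = Add(Mul(195364, Rational(1, 76006)), Mul(-71835, Rational(-1, 18886))) = Add(Rational(97682, 38003), Rational(71835, 18886)) = Rational(653538251, 102532094) ≈ 6.3740)
Pow(Add(Function('q')(O, -254), c), Rational(1, 2)) = Pow(Add(Add(-254, -269), Rational(653538251, 102532094)), Rational(1, 2)) = Pow(Add(-523, Rational(653538251, 102532094)), Rational(1, 2)) = Pow(Rational(-52970746911, 102532094), Rational(1, 2)) = Mul(Rational(1, 102532094), I, Pow(5431201601528861634, Rational(1, 2)))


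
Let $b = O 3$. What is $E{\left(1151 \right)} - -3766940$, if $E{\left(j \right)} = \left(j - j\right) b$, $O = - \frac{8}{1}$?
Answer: $3766940$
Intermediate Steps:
$O = -8$ ($O = \left(-8\right) 1 = -8$)
$b = -24$ ($b = \left(-8\right) 3 = -24$)
$E{\left(j \right)} = 0$ ($E{\left(j \right)} = \left(j - j\right) \left(-24\right) = 0 \left(-24\right) = 0$)
$E{\left(1151 \right)} - -3766940 = 0 - -3766940 = 0 + 3766940 = 3766940$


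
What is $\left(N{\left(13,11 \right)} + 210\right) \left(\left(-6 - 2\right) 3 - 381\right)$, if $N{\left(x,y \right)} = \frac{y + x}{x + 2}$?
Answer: $-85698$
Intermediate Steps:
$N{\left(x,y \right)} = \frac{x + y}{2 + x}$
$\left(N{\left(13,11 \right)} + 210\right) \left(\left(-6 - 2\right) 3 - 381\right) = \left(\frac{13 + 11}{2 + 13} + 210\right) \left(\left(-6 - 2\right) 3 - 381\right) = \left(\frac{1}{15} \cdot 24 + 210\right) \left(\left(-8\right) 3 - 381\right) = \left(\frac{1}{15} \cdot 24 + 210\right) \left(-24 - 381\right) = \left(\frac{8}{5} + 210\right) \left(-405\right) = \frac{1058}{5} \left(-405\right) = -85698$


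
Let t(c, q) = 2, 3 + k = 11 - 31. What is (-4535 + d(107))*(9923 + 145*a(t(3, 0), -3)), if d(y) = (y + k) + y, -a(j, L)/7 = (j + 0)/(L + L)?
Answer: -44575232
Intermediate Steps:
k = -23 (k = -3 + (11 - 31) = -3 - 20 = -23)
a(j, L) = -7*j/(2*L) (a(j, L) = -7*(j + 0)/(L + L) = -7*j/(2*L))
d(y) = -23 + 2*y (d(y) = (y - 23) + y = (-23 + y) + y = -23 + 2*y)
(-4535 + d(107))*(9923 + 145*a(t(3, 0), -3)) = (-4535 + (-23 + 2*107))*(9923 + 145*(-7/2*2/(-3))) = (-4535 + (-23 + 214))*(9923 + 145*(-7/2*2*(-⅓))) = (-4535 + 191)*(9923 + 145*(7/3)) = -4344*(9923 + 1015/3) = -4344*30784/3 = -44575232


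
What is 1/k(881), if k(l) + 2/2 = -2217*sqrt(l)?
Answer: 1/4330193408 - 2217*sqrt(881)/4330193408 ≈ -1.5196e-5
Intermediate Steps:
k(l) = -1 - 2217*sqrt(l)
1/k(881) = 1/(-1 - 2217*sqrt(881))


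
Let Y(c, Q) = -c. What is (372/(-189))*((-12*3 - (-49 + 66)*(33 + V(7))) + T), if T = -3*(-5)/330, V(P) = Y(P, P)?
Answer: 217310/231 ≈ 940.74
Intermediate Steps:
V(P) = -P
T = 1/22 (T = 15*(1/330) = 1/22 ≈ 0.045455)
(372/(-189))*((-12*3 - (-49 + 66)*(33 + V(7))) + T) = (372/(-189))*((-12*3 - (-49 + 66)*(33 - 1*7)) + 1/22) = (372*(-1/189))*((-36 - 17*(33 - 7)) + 1/22) = -124*((-36 - 17*26) + 1/22)/63 = -124*((-36 - 1*442) + 1/22)/63 = -124*((-36 - 442) + 1/22)/63 = -124*(-478 + 1/22)/63 = -124/63*(-10515/22) = 217310/231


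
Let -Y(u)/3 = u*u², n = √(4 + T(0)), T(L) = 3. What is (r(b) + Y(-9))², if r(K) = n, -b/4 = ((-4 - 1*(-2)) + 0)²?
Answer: (2187 + √7)² ≈ 4.7946e+6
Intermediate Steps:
n = √7 (n = √(4 + 3) = √7 ≈ 2.6458)
b = -16 (b = -4*((-4 - 1*(-2)) + 0)² = -4*((-4 + 2) + 0)² = -4*(-2 + 0)² = -4*(-2)² = -4*4 = -16)
Y(u) = -3*u³ (Y(u) = -3*u*u² = -3*u³)
r(K) = √7
(r(b) + Y(-9))² = (√7 - 3*(-9)³)² = (√7 - 3*(-729))² = (√7 + 2187)² = (2187 + √7)²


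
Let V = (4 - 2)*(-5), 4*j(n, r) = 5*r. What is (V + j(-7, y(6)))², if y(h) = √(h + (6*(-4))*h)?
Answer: 25*(8 - I*√138)²/16 ≈ -115.63 - 293.68*I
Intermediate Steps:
y(h) = √23*√(-h) (y(h) = √(h - 24*h) = √(-23*h) = √23*√(-h))
j(n, r) = 5*r/4 (j(n, r) = (5*r)/4 = 5*r/4)
V = -10 (V = 2*(-5) = -10)
(V + j(-7, y(6)))² = (-10 + 5*(√23*√(-1*6))/4)² = (-10 + 5*(√23*√(-6))/4)² = (-10 + 5*(√23*(I*√6))/4)² = (-10 + 5*(I*√138)/4)² = (-10 + 5*I*√138/4)²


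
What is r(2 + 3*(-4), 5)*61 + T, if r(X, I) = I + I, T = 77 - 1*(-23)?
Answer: 710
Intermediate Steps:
T = 100 (T = 77 + 23 = 100)
r(X, I) = 2*I
r(2 + 3*(-4), 5)*61 + T = (2*5)*61 + 100 = 10*61 + 100 = 610 + 100 = 710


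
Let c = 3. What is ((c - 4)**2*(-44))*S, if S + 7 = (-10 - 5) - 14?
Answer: 1584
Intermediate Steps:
S = -36 (S = -7 + ((-10 - 5) - 14) = -7 + (-15 - 14) = -7 - 29 = -36)
((c - 4)**2*(-44))*S = ((3 - 4)**2*(-44))*(-36) = ((-1)**2*(-44))*(-36) = (1*(-44))*(-36) = -44*(-36) = 1584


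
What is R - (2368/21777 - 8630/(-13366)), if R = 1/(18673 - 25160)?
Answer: -712373368904/944090027517 ≈ -0.75456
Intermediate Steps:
R = -1/6487 (R = 1/(-6487) = -1/6487 ≈ -0.00015415)
R - (2368/21777 - 8630/(-13366)) = -1/6487 - (2368/21777 - 8630/(-13366)) = -1/6487 - (2368*(1/21777) - 8630*(-1/13366)) = -1/6487 - (2368/21777 + 4315/6683) = -1/6487 - 1*109793099/145535691 = -1/6487 - 109793099/145535691 = -712373368904/944090027517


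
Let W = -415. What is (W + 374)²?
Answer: 1681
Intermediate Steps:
(W + 374)² = (-415 + 374)² = (-41)² = 1681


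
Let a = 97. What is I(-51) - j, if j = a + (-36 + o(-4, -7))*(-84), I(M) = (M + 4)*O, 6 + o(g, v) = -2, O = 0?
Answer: -3793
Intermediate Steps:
o(g, v) = -8 (o(g, v) = -6 - 2 = -8)
I(M) = 0 (I(M) = (M + 4)*0 = (4 + M)*0 = 0)
j = 3793 (j = 97 + (-36 - 8)*(-84) = 97 - 44*(-84) = 97 + 3696 = 3793)
I(-51) - j = 0 - 1*3793 = 0 - 3793 = -3793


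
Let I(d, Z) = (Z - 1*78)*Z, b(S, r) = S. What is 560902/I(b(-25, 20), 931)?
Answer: 560902/794143 ≈ 0.70630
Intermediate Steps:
I(d, Z) = Z*(-78 + Z) (I(d, Z) = (Z - 78)*Z = (-78 + Z)*Z = Z*(-78 + Z))
560902/I(b(-25, 20), 931) = 560902/((931*(-78 + 931))) = 560902/((931*853)) = 560902/794143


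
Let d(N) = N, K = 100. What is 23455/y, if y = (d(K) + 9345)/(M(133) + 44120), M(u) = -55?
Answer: 206708915/1889 ≈ 1.0943e+5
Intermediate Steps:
y = 1889/8813 (y = (100 + 9345)/(-55 + 44120) = 9445/44065 = 9445*(1/44065) = 1889/8813 ≈ 0.21434)
23455/y = 23455/(1889/8813) = 23455*(8813/1889) = 206708915/1889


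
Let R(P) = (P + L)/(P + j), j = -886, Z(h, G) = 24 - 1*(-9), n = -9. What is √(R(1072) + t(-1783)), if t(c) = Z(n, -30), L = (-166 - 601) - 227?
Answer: 2*√8029/31 ≈ 5.7809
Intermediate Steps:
Z(h, G) = 33 (Z(h, G) = 24 + 9 = 33)
L = -994 (L = -767 - 227 = -994)
t(c) = 33
R(P) = (-994 + P)/(-886 + P) (R(P) = (P - 994)/(P - 886) = (-994 + P)/(-886 + P))
√(R(1072) + t(-1783)) = √((-994 + 1072)/(-886 + 1072) + 33) = √(78/186 + 33) = √((1/186)*78 + 33) = √(13/31 + 33) = √(1036/31) = 2*√8029/31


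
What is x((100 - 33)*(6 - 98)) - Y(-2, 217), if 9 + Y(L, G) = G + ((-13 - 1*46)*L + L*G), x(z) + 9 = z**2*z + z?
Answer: -234200545009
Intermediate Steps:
x(z) = -9 + z + z**3 (x(z) = -9 + (z**2*z + z) = -9 + (z**3 + z) = -9 + (z + z**3) = -9 + z + z**3)
Y(L, G) = -9 + G - 59*L + G*L (Y(L, G) = -9 + (G + ((-13 - 1*46)*L + L*G)) = -9 + (G + ((-13 - 46)*L + G*L)) = -9 + (G + (-59*L + G*L)) = -9 + (G - 59*L + G*L) = -9 + G - 59*L + G*L)
x((100 - 33)*(6 - 98)) - Y(-2, 217) = (-9 + (100 - 33)*(6 - 98) + ((100 - 33)*(6 - 98))**3) - (-9 + 217 - 59*(-2) + 217*(-2)) = (-9 + 67*(-92) + (67*(-92))**3) - (-9 + 217 + 118 - 434) = (-9 - 6164 + (-6164)**3) - 1*(-108) = (-9 - 6164 - 234200538944) + 108 = -234200545117 + 108 = -234200545009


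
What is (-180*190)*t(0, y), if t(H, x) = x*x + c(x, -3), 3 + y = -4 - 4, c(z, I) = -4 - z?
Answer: -4377600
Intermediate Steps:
y = -11 (y = -3 + (-4 - 4) = -3 - 8 = -11)
t(H, x) = -4 + x² - x (t(H, x) = x*x + (-4 - x) = x² + (-4 - x) = -4 + x² - x)
(-180*190)*t(0, y) = (-180*190)*(-4 + (-11)² - 1*(-11)) = -34200*(-4 + 121 + 11) = -34200*128 = -4377600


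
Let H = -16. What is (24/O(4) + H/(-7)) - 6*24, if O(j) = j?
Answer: -950/7 ≈ -135.71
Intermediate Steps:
(24/O(4) + H/(-7)) - 6*24 = (24/4 - 16/(-7)) - 6*24 = (24*(1/4) - 16*(-1/7)) - 144 = (6 + 16/7) - 144 = 58/7 - 144 = -950/7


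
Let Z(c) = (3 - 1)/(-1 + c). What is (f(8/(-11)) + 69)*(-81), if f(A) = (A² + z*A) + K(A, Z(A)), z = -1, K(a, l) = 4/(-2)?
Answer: -668979/121 ≈ -5528.8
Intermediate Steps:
Z(c) = 2/(-1 + c)
K(a, l) = -2 (K(a, l) = 4*(-½) = -2)
f(A) = -2 + A² - A (f(A) = (A² - A) - 2 = -2 + A² - A)
(f(8/(-11)) + 69)*(-81) = ((-2 + (8/(-11))² - 8/(-11)) + 69)*(-81) = ((-2 + (8*(-1/11))² - 8*(-1)/11) + 69)*(-81) = ((-2 + (-8/11)² - 1*(-8/11)) + 69)*(-81) = ((-2 + 64/121 + 8/11) + 69)*(-81) = (-90/121 + 69)*(-81) = (8259/121)*(-81) = -668979/121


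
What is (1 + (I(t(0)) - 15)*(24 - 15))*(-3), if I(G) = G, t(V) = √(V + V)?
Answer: 402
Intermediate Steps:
t(V) = √2*√V (t(V) = √(2*V) = √2*√V)
(1 + (I(t(0)) - 15)*(24 - 15))*(-3) = (1 + (√2*√0 - 15)*(24 - 15))*(-3) = (1 + (√2*0 - 15)*9)*(-3) = (1 + (0 - 15)*9)*(-3) = (1 - 15*9)*(-3) = (1 - 135)*(-3) = -134*(-3) = 402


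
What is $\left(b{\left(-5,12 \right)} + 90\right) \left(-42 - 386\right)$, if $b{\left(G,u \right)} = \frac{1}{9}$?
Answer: $- \frac{347108}{9} \approx -38568.0$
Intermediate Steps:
$b{\left(G,u \right)} = \frac{1}{9}$
$\left(b{\left(-5,12 \right)} + 90\right) \left(-42 - 386\right) = \left(\frac{1}{9} + 90\right) \left(-42 - 386\right) = \frac{811}{9} \left(-428\right) = - \frac{347108}{9}$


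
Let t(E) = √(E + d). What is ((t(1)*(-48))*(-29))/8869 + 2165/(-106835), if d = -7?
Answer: -433/21367 + 1392*I*√6/8869 ≈ -0.020265 + 0.38445*I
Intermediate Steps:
t(E) = √(-7 + E) (t(E) = √(E - 7) = √(-7 + E))
((t(1)*(-48))*(-29))/8869 + 2165/(-106835) = ((√(-7 + 1)*(-48))*(-29))/8869 + 2165/(-106835) = ((√(-6)*(-48))*(-29))*(1/8869) + 2165*(-1/106835) = (((I*√6)*(-48))*(-29))*(1/8869) - 433/21367 = (-48*I*√6*(-29))*(1/8869) - 433/21367 = (1392*I*√6)*(1/8869) - 433/21367 = 1392*I*√6/8869 - 433/21367 = -433/21367 + 1392*I*√6/8869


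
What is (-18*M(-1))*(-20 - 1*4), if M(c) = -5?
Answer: -2160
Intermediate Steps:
(-18*M(-1))*(-20 - 1*4) = (-18*(-5))*(-20 - 1*4) = 90*(-20 - 4) = 90*(-24) = -2160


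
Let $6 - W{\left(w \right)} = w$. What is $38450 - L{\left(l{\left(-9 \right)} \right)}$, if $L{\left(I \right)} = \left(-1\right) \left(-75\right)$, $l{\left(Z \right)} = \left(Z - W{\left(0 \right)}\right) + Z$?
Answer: $38375$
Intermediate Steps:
$W{\left(w \right)} = 6 - w$
$l{\left(Z \right)} = -6 + 2 Z$ ($l{\left(Z \right)} = \left(Z + \left(0 Z - \left(6 - 0\right)\right)\right) + Z = \left(Z + \left(0 - \left(6 + 0\right)\right)\right) + Z = \left(Z + \left(0 - 6\right)\right) + Z = \left(Z - 6\right) + Z = \left(-6 + Z\right) + Z = -6 + 2 Z$)
$L{\left(I \right)} = 75$
$38450 - L{\left(l{\left(-9 \right)} \right)} = 38450 - 75 = 38375$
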